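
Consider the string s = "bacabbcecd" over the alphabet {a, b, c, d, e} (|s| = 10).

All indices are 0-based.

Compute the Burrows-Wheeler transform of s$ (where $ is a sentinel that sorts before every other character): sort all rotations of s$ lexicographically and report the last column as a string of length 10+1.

rank  rotation     last
    0  $bacabbcecd  d
    1  abbcecd$bac  c
    2  acabbcecd$b  b
    3  bacabbcecd$  $
    4  bbcecd$baca  a
    5  bcecd$bacab  b
    6  cabbcecd$ba  a
    7  cd$bacabbce  e
    8  cecd$bacabb  b
    9  d$bacabbcec  c
   10  ecd$bacabbc  c

dcb$abaebcc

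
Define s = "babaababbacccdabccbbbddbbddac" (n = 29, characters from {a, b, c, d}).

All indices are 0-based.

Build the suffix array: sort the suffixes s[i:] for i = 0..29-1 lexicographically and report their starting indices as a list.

rank | idx | suffix
   0 |   3 | aababbacccdabccbbbddbbddac
   1 |   1 | abaababbacccdabccbbbddbbddac
   2 |   4 | ababbacccdabccbbbddbbddac
   3 |   6 | abbacccdabccbbbddbbddac
   4 |  14 | abccbbbddbbddac
   5 |  27 | ac
   6 |   9 | acccdabccbbbddbbddac
   7 |   2 | baababbacccdabccbbbddbbddac
   8 |   0 | babaababbacccdabccbbbddbbddac
   9 |   5 | babbacccdabccbbbddbbddac
  10 |   8 | bacccdabccbbbddbbddac
  11 |   7 | bbacccdabccbbbddbbddac
  12 |  18 | bbbddbbddac
  13 |  23 | bbddac
  14 |  19 | bbddbbddac
  15 |  15 | bccbbbddbbddac
  16 |  24 | bddac
  17 |  20 | bddbbddac
  18 |  28 | c
  19 |  17 | cbbbddbbddac
  20 |  16 | ccbbbddbbddac
  21 |  10 | cccdabccbbbddbbddac
  22 |  11 | ccdabccbbbddbbddac
  23 |  12 | cdabccbbbddbbddac
  24 |  13 | dabccbbbddbbddac
  25 |  26 | dac
  26 |  22 | dbbddac
  27 |  25 | ddac
  28 |  21 | ddbbddac

[3, 1, 4, 6, 14, 27, 9, 2, 0, 5, 8, 7, 18, 23, 19, 15, 24, 20, 28, 17, 16, 10, 11, 12, 13, 26, 22, 25, 21]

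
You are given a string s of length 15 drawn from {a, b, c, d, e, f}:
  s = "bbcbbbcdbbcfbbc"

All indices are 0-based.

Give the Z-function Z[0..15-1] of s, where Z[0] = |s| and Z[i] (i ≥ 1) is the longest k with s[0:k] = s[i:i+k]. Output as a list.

[15, 1, 0, 2, 3, 1, 0, 0, 3, 1, 0, 0, 3, 1, 0]

Z[0]=15
i=1: i≥r, start 0; Z[1]=1 extend→box=[1,2)
i=2: i≥r, start 0; Z[2]=0
i=3: i≥r, start 0; Z[3]=2 extend→box=[3,5)
i=4: min(r-i=1, Z[1]=1)=1; Z[4]=3 extend→box=[4,7)
i=5: min(r-i=2, Z[1]=1)=1; Z[5]=1
i=6: min(r-i=1, Z[2]=0)=0; Z[6]=0
i=7: i≥r, start 0; Z[7]=0
i=8: i≥r, start 0; Z[8]=3 extend→box=[8,11)
i=9: min(r-i=2, Z[1]=1)=1; Z[9]=1
i=10: min(r-i=1, Z[2]=0)=0; Z[10]=0
i=11: i≥r, start 0; Z[11]=0
i=12: i≥r, start 0; Z[12]=3 extend→box=[12,15)
i=13: min(r-i=2, Z[1]=1)=1; Z[13]=1
i=14: min(r-i=1, Z[2]=0)=0; Z[14]=0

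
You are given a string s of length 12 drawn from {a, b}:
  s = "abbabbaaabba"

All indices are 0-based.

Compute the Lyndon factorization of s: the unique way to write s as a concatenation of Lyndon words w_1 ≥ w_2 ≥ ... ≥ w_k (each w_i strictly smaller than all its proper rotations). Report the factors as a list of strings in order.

["abb", "abb", "aaabb", "a"]

emit factor 1: 'abb' (i=0, period=3)
emit factor 2: 'abb' (i=3, period=3)
emit factor 3: 'aaabb' (i=6, period=5)
emit factor 4: 'a' (i=11, period=1)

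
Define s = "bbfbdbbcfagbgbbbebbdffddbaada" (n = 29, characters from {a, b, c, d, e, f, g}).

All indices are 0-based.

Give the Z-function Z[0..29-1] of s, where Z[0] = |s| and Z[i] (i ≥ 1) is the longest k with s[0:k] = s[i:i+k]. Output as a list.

[29, 1, 0, 1, 0, 2, 1, 0, 0, 0, 0, 1, 0, 2, 2, 1, 0, 2, 1, 0, 0, 0, 0, 0, 1, 0, 0, 0, 0]

Z[0]=29
i=1: i≥r, start 0; Z[1]=1 grow→box=[1,2)
i=2: i≥r, start 0; Z[2]=0
i=3: i≥r, start 0; Z[3]=1 grow→box=[3,4)
i=4: i≥r, start 0; Z[4]=0
i=5: i≥r, start 0; Z[5]=2 grow→box=[5,7)
i=6: min(r-i=1, Z[1]=1)=1; Z[6]=1
i=7: i≥r, start 0; Z[7]=0
i=8: i≥r, start 0; Z[8]=0
i=9: i≥r, start 0; Z[9]=0
i=10: i≥r, start 0; Z[10]=0
i=11: i≥r, start 0; Z[11]=1 grow→box=[11,12)
i=12: i≥r, start 0; Z[12]=0
i=13: i≥r, start 0; Z[13]=2 grow→box=[13,15)
i=14: min(r-i=1, Z[1]=1)=1; Z[14]=2 grow→box=[14,16)
i=15: min(r-i=1, Z[1]=1)=1; Z[15]=1
i=16: i≥r, start 0; Z[16]=0
i=17: i≥r, start 0; Z[17]=2 grow→box=[17,19)
i=18: min(r-i=1, Z[1]=1)=1; Z[18]=1
i=19: i≥r, start 0; Z[19]=0
i=20: i≥r, start 0; Z[20]=0
i=21: i≥r, start 0; Z[21]=0
i=22: i≥r, start 0; Z[22]=0
i=23: i≥r, start 0; Z[23]=0
i=24: i≥r, start 0; Z[24]=1 grow→box=[24,25)
i=25: i≥r, start 0; Z[25]=0
i=26: i≥r, start 0; Z[26]=0
i=27: i≥r, start 0; Z[27]=0
i=28: i≥r, start 0; Z[28]=0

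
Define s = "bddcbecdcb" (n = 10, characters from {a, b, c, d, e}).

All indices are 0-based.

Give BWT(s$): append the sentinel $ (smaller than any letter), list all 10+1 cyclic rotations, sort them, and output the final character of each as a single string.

bc$cddecdbb

rank  rotation     last
    0  $bddcbecdcb  b
    1  b$bddcbecdc  c
    2  bddcbecdcb$  $
    3  becdcb$bddc  c
    4  cb$bddcbecd  d
    5  cbecdcb$bdd  d
    6  cdcb$bddcbe  e
    7  dcb$bddcbec  c
    8  dcbecdcb$bd  d
    9  ddcbecdcb$b  b
   10  ecdcb$bddcb  b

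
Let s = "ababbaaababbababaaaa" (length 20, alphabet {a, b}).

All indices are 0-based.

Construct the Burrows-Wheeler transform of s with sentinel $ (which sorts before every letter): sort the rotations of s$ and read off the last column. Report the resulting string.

rank  rotation               last
    0  $ababbaaababbababaaaa  a
    1  a$ababbaaababbababaaa  a
    2  aa$ababbaaababbababaa  a
    3  aaa$ababbaaababbababa  a
    4  aaaa$ababbaaababbabab  b
    5  aaababbababaaaa$ababb  b
    6  aababbababaaaa$ababba  a
    7  abaaaa$ababbaaababbab  b
    8  ababaaaa$ababbaaababb  b
    9  ababbaaababbababaaaa$  $
   10  ababbababaaaa$ababbaa  a
   11  abbaaababbababaaaa$ab  b
   12  abbababaaaa$ababbaaab  b
   13  baaaa$ababbaaababbaba  a
   14  baaababbababaaaa$abab  b
   15  babaaaa$ababbaaababba  a
   16  bababaaaa$ababbaaabab  b
   17  babbaaababbababaaaa$a  a
   18  babbababaaaa$ababbaaa  a
   19  bbaaababbababaaaa$aba  a
   20  bbababaaaa$ababbaaaba  a

aaaabbabb$abbababaaaa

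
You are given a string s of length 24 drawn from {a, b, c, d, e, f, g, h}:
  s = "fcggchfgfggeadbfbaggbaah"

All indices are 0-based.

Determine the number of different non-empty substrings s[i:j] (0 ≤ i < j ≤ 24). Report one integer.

rank | idx | suffix
   0 |  21 | aah
   1 |  12 | adbfbaggbaah
   2 |  17 | aggbaah
   3 |  22 | ah
   4 |  20 | baah
   5 |  16 | baggbaah
   6 |  14 | bfbaggbaah
   7 |   1 | cggchfgfggeadbfbaggbaah
   8 |   4 | chfgfggeadbfbaggbaah
   9 |  13 | dbfbaggbaah
  10 |  11 | eadbfbaggbaah
  11 |  15 | fbaggbaah
  12 |   0 | fcggchfgfggeadbfbaggbaah
  13 |   6 | fgfggeadbfbaggbaah
  14 |   8 | fggeadbfbaggbaah
  15 |  19 | gbaah
  16 |   3 | gchfgfggeadbfbaggbaah
  17 |  10 | geadbfbaggbaah
  18 |   7 | gfggeadbfbaggbaah
  19 |  18 | ggbaah
  20 |   2 | ggchfgfggeadbfbaggbaah
  21 |   9 | ggeadbfbaggbaah
  22 |  23 | h
  23 |   5 | hfgfggeadbfbaggbaah

SA = [21, 12, 17, 22, 20, 16, 14, 1, 4, 13, 11, 15, 0, 6, 8, 19, 3, 10, 7, 18, 2, 9, 23, 5]
[i] adj suffixes → lcp
  [1] 21/12 → 1 ('a')
  [2] 12/17 → 1 ('a')
  [3] 17/22 → 1 ('a')
  [4] 22/20 → 0 ('')
  [5] 20/16 → 2 ('ba')
  [6] 16/14 → 1 ('b')
  [7] 14/1 → 0 ('')
  [8] 1/4 → 1 ('c')
  [9] 4/13 → 0 ('')
  [10] 13/11 → 0 ('')
  [11] 11/15 → 0 ('')
  [12] 15/0 → 1 ('f')
  [13] 0/6 → 1 ('f')
  [14] 6/8 → 2 ('fg')
  [15] 8/19 → 0 ('')
  [16] 19/3 → 1 ('g')
  [17] 3/10 → 1 ('g')
  [18] 10/7 → 1 ('g')
  [19] 7/18 → 1 ('g')
  [20] 18/2 → 2 ('gg')
  [21] 2/9 → 2 ('gg')
  [22] 9/23 → 0 ('')
  [23] 23/5 → 1 ('h')

n(n+1)/2 = 24·25/2 = 300
Σ LCP = 0 + 1 + 1 + 1 + 0 + 2 + 1 + 0 + 1 + 0 + 0 + 0 + 1 + 1 + 2 + 0 + 1 + 1 + 1 + 1 + 2 + 2 + 0 + 1 = 20
distinct = 300 − 20 = 280

280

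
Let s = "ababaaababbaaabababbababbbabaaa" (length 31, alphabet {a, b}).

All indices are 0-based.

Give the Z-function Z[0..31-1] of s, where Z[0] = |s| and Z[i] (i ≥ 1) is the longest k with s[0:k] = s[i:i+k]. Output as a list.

[31, 0, 3, 0, 1, 1, 4, 0, 2, 0, 0, 1, 1, 5, 0, 4, 0, 2, 0, 0, 4, 0, 2, 0, 0, 0, 3, 0, 1, 1, 1]

Z[0]=31
i=1: i≥r, start 0; Z[1]=0
i=2: i≥r, start 0; Z[2]=3 grow→box=[2,5)
i=3: min(r-i=2, Z[1]=0)=0; Z[3]=0
i=4: min(r-i=1, Z[2]=3)=1; Z[4]=1
i=5: i≥r, start 0; Z[5]=1 grow→box=[5,6)
i=6: i≥r, start 0; Z[6]=4 grow→box=[6,10)
i=7: min(r-i=3, Z[1]=0)=0; Z[7]=0
i=8: min(r-i=2, Z[2]=3)=2; Z[8]=2
i=9: min(r-i=1, Z[3]=0)=0; Z[9]=0
i=10: i≥r, start 0; Z[10]=0
i=11: i≥r, start 0; Z[11]=1 grow→box=[11,12)
i=12: i≥r, start 0; Z[12]=1 grow→box=[12,13)
i=13: i≥r, start 0; Z[13]=5 grow→box=[13,18)
i=14: min(r-i=4, Z[1]=0)=0; Z[14]=0
i=15: min(r-i=3, Z[2]=3)=3; Z[15]=4 grow→box=[15,19)
i=16: min(r-i=3, Z[1]=0)=0; Z[16]=0
i=17: min(r-i=2, Z[2]=3)=2; Z[17]=2
i=18: min(r-i=1, Z[3]=0)=0; Z[18]=0
i=19: i≥r, start 0; Z[19]=0
i=20: i≥r, start 0; Z[20]=4 grow→box=[20,24)
i=21: min(r-i=3, Z[1]=0)=0; Z[21]=0
i=22: min(r-i=2, Z[2]=3)=2; Z[22]=2
i=23: min(r-i=1, Z[3]=0)=0; Z[23]=0
i=24: i≥r, start 0; Z[24]=0
i=25: i≥r, start 0; Z[25]=0
i=26: i≥r, start 0; Z[26]=3 grow→box=[26,29)
i=27: min(r-i=2, Z[1]=0)=0; Z[27]=0
i=28: min(r-i=1, Z[2]=3)=1; Z[28]=1
i=29: i≥r, start 0; Z[29]=1 grow→box=[29,30)
i=30: i≥r, start 0; Z[30]=1 grow→box=[30,31)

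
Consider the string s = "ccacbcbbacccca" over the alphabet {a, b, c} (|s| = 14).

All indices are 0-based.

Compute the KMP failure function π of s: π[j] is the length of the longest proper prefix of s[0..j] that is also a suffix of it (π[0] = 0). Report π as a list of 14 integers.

π[0] = 0
j=1 s[j]='c': π[1]=1 (border 'c')
j=2 s[j]='a': k: 1→0; π[2]=0 (border '')
j=3 s[j]='c': π[3]=1 (border 'c')
j=4 s[j]='b': k: 1→0; π[4]=0 (border '')
j=5 s[j]='c': π[5]=1 (border 'c')
j=6 s[j]='b': k: 1→0; π[6]=0 (border '')
j=7 s[j]='b': π[7]=0 (border '')
j=8 s[j]='a': π[8]=0 (border '')
j=9 s[j]='c': π[9]=1 (border 'c')
j=10 s[j]='c': π[10]=2 (border 'cc')
j=11 s[j]='c': k: 2→1; π[11]=2 (border 'cc')
j=12 s[j]='c': k: 2→1; π[12]=2 (border 'cc')
j=13 s[j]='a': π[13]=3 (border 'cca')

[0, 1, 0, 1, 0, 1, 0, 0, 0, 1, 2, 2, 2, 3]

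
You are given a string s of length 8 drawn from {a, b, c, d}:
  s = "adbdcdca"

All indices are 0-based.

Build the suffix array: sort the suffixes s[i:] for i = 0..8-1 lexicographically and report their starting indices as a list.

[7, 0, 2, 6, 4, 1, 5, 3]

rank→(start, suffix):
  0 → (7, 'a')
  1 → (0, 'adbdcdca')
  2 → (2, 'bdcdca')
  3 → (6, 'ca')
  4 → (4, 'cdca')
  5 → (1, 'dbdcdca')
  6 → (5, 'dca')
  7 → (3, 'dcdca')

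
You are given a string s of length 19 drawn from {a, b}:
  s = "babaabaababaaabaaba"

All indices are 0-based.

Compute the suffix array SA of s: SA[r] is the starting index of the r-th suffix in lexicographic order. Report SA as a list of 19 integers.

[18, 11, 15, 12, 3, 6, 16, 9, 13, 1, 4, 7, 17, 10, 14, 2, 5, 8, 0]

sorted suffixes:
  #0 SA[0]=18  'a'
  #1 SA[1]=11  'aaabaaba'
  #2 SA[2]=15  'aaba'
  #3 SA[3]=12  'aabaaba'
  #4 SA[4]=3  'aabaababaaabaaba'
  #5 SA[5]=6  'aababaaabaaba'
  #6 SA[6]=16  'aba'
  #7 SA[7]=9  'abaaabaaba'
  #8 SA[8]=13  'abaaba'
  #9 SA[9]=1  'abaabaababaaabaaba'
  #10 SA[10]=4  'abaababaaabaaba'
  #11 SA[11]=7  'ababaaabaaba'
  #12 SA[12]=17  'ba'
  #13 SA[13]=10  'baaabaaba'
  #14 SA[14]=14  'baaba'
  #15 SA[15]=2  'baabaababaaabaaba'
  #16 SA[16]=5  'baababaaabaaba'
  #17 SA[17]=8  'babaaabaaba'
  #18 SA[18]=0  'babaabaababaaabaaba'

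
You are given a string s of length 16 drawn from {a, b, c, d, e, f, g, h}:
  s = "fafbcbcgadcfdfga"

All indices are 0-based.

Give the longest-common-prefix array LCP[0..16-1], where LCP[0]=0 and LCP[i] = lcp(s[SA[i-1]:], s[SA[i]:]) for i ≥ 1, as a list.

sorted suffixes:
  #0 SA[0]=15  'a'
  #1 SA[1]=8  'adcfdfga'
  #2 SA[2]=1  'afbcbcgadcfdfga'
  #3 SA[3]=3  'bcbcgadcfdfga'
  #4 SA[4]=5  'bcgadcfdfga'
  #5 SA[5]=4  'cbcgadcfdfga'
  #6 SA[6]=10  'cfdfga'
  #7 SA[7]=6  'cgadcfdfga'
  #8 SA[8]=9  'dcfdfga'
  #9 SA[9]=12  'dfga'
  #10 SA[10]=0  'fafbcbcgadcfdfga'
  #11 SA[11]=2  'fbcbcgadcfdfga'
  #12 SA[12]=11  'fdfga'
  #13 SA[13]=13  'fga'
  #14 SA[14]=14  'ga'
  #15 SA[15]=7  'gadcfdfga'

SA = [15, 8, 1, 3, 5, 4, 10, 6, 9, 12, 0, 2, 11, 13, 14, 7]
rank  pair      lcp
   1  s[15:],s[8:]  1  'a'
   2  s[8:],s[1:]  1  'a'
   3  s[1:],s[3:]  0  ''
   4  s[3:],s[5:]  2  'bc'
   5  s[5:],s[4:]  0  ''
   6  s[4:],s[10:]  1  'c'
   7  s[10:],s[6:]  1  'c'
   8  s[6:],s[9:]  0  ''
   9  s[9:],s[12:]  1  'd'
  10  s[12:],s[0:]  0  ''
  11  s[0:],s[2:]  1  'f'
  12  s[2:],s[11:]  1  'f'
  13  s[11:],s[13:]  1  'f'
  14  s[13:],s[14:]  0  ''
  15  s[14:],s[7:]  2  'ga'

[0, 1, 1, 0, 2, 0, 1, 1, 0, 1, 0, 1, 1, 1, 0, 2]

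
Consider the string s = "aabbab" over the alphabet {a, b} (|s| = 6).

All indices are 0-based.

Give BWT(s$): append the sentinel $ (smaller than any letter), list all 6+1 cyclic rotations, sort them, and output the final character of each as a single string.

b$baaba

rank  rotation last
    0  $aabbab  b
    1  aabbab$  $
    2  ab$aabb  b
    3  abbab$a  a
    4  b$aabba  a
    5  bab$aab  b
    6  bbab$aa  a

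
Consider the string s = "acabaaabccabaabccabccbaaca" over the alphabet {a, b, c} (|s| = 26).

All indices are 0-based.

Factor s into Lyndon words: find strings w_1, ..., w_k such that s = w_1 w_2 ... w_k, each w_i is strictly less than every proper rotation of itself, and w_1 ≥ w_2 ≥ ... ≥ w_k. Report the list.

["ac", "ab", "aaabccabaabccabccbaac", "a"]

emit factor 1: 'ac' (i=0, period=2)
emit factor 2: 'ab' (i=2, period=2)
emit factor 3: 'aaabccabaabccabccbaac' (i=4, period=21)
emit factor 4: 'a' (i=25, period=1)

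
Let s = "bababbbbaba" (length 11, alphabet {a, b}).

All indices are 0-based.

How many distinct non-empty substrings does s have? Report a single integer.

45

rank | idx | suffix
   0 |  10 | a
   1 |   8 | aba
   2 |   1 | ababbbbaba
   3 |   3 | abbbbaba
   4 |   9 | ba
   5 |   7 | baba
   6 |   0 | bababbbbaba
   7 |   2 | babbbbaba
   8 |   6 | bbaba
   9 |   5 | bbbaba
  10 |   4 | bbbbaba

SA = [10, 8, 1, 3, 9, 7, 0, 2, 6, 5, 4]
[i] adj suffixes → lcp
  [1] 10/8 → 1 ('a')
  [2] 8/1 → 3 ('aba')
  [3] 1/3 → 2 ('ab')
  [4] 3/9 → 0 ('')
  [5] 9/7 → 2 ('ba')
  [6] 7/0 → 4 ('baba')
  [7] 0/2 → 3 ('bab')
  [8] 2/6 → 1 ('b')
  [9] 6/5 → 2 ('bb')
  [10] 5/4 → 3 ('bbb')

n(n+1)/2 = 11·12/2 = 66
Σ LCP = 0 + 1 + 3 + 2 + 0 + 2 + 4 + 3 + 1 + 2 + 3 = 21
distinct = 66 − 21 = 45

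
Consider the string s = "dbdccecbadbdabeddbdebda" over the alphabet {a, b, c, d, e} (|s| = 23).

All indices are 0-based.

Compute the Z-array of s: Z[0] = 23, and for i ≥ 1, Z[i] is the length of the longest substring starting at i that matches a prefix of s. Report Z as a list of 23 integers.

Z[0]=23
i=1: i≥r, start 0; Z[1]=0
i=2: i≥r, start 0; Z[2]=1 extend→box=[2,3)
i=3: i≥r, start 0; Z[3]=0
i=4: i≥r, start 0; Z[4]=0
i=5: i≥r, start 0; Z[5]=0
i=6: i≥r, start 0; Z[6]=0
i=7: i≥r, start 0; Z[7]=0
i=8: i≥r, start 0; Z[8]=0
i=9: i≥r, start 0; Z[9]=3 extend→box=[9,12)
i=10: min(r-i=2, Z[1]=0)=0; Z[10]=0
i=11: min(r-i=1, Z[2]=1)=1; Z[11]=1
i=12: i≥r, start 0; Z[12]=0
i=13: i≥r, start 0; Z[13]=0
i=14: i≥r, start 0; Z[14]=0
i=15: i≥r, start 0; Z[15]=1 extend→box=[15,16)
i=16: i≥r, start 0; Z[16]=3 extend→box=[16,19)
i=17: min(r-i=2, Z[1]=0)=0; Z[17]=0
i=18: min(r-i=1, Z[2]=1)=1; Z[18]=1
i=19: i≥r, start 0; Z[19]=0
i=20: i≥r, start 0; Z[20]=0
i=21: i≥r, start 0; Z[21]=1 extend→box=[21,22)
i=22: i≥r, start 0; Z[22]=0

[23, 0, 1, 0, 0, 0, 0, 0, 0, 3, 0, 1, 0, 0, 0, 1, 3, 0, 1, 0, 0, 1, 0]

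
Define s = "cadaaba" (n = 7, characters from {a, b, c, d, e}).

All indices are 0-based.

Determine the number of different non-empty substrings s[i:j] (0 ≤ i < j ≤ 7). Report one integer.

25

rank→(start, suffix):
  0 → (6, 'a')
  1 → (3, 'aaba')
  2 → (4, 'aba')
  3 → (1, 'adaaba')
  4 → (5, 'ba')
  5 → (0, 'cadaaba')
  6 → (2, 'daaba')

SA = [6, 3, 4, 1, 5, 0, 2]
[i] adj suffixes → lcp
  [1] 6/3 → 1 ('a')
  [2] 3/4 → 1 ('a')
  [3] 4/1 → 1 ('a')
  [4] 1/5 → 0 ('')
  [5] 5/0 → 0 ('')
  [6] 0/2 → 0 ('')

n(n+1)/2 = 7·8/2 = 28
Σ LCP = 0 + 1 + 1 + 1 + 0 + 0 + 0 = 3
distinct = 28 − 3 = 25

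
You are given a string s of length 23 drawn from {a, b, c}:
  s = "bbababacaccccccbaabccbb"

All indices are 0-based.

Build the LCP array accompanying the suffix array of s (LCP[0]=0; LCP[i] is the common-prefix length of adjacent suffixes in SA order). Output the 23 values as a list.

[0, 1, 3, 2, 1, 2, 0, 1, 2, 4, 2, 1, 2, 1, 0, 1, 2, 1, 3, 2, 3, 4, 5]

rank | idx | suffix
   0 |  16 | aabccbb
   1 |   2 | ababacaccccccbaabccbb
   2 |   4 | abacaccccccbaabccbb
   3 |  17 | abccbb
   4 |   6 | acaccccccbaabccbb
   5 |   8 | accccccbaabccbb
   6 |  22 | b
   7 |  15 | baabccbb
   8 |   1 | bababacaccccccbaabccbb
   9 |   3 | babacaccccccbaabccbb
  10 |   5 | bacaccccccbaabccbb
  11 |  21 | bb
  12 |   0 | bbababacaccccccbaabccbb
  13 |  18 | bccbb
  14 |   7 | caccccccbaabccbb
  15 |  14 | cbaabccbb
  16 |  20 | cbb
  17 |  13 | ccbaabccbb
  18 |  19 | ccbb
  19 |  12 | cccbaabccbb
  20 |  11 | ccccbaabccbb
  21 |  10 | cccccbaabccbb
  22 |   9 | ccccccbaabccbb

SA = [16, 2, 4, 17, 6, 8, 22, 15, 1, 3, 5, 21, 0, 18, 7, 14, 20, 13, 19, 12, 11, 10, 9]
i: (SA[i-1],SA[i]) lcp shared
  1: (16,2) 1 'a'
  2: (2,4) 3 'aba'
  3: (4,17) 2 'ab'
  4: (17,6) 1 'a'
  5: (6,8) 2 'ac'
  6: (8,22) 0 ''
  7: (22,15) 1 'b'
  8: (15,1) 2 'ba'
  9: (1,3) 4 'baba'
  10: (3,5) 2 'ba'
  11: (5,21) 1 'b'
  12: (21,0) 2 'bb'
  13: (0,18) 1 'b'
  14: (18,7) 0 ''
  15: (7,14) 1 'c'
  16: (14,20) 2 'cb'
  17: (20,13) 1 'c'
  18: (13,19) 3 'ccb'
  19: (19,12) 2 'cc'
  20: (12,11) 3 'ccc'
  21: (11,10) 4 'cccc'
  22: (10,9) 5 'ccccc'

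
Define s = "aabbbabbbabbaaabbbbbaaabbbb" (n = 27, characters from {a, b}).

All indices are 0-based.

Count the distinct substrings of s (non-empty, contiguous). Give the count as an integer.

277

rank→(start, suffix):
  0 → (20, 'aaabbbb')
  1 → (12, 'aaabbbbbaaabbbb')
  2 → (0, 'aabbbabbbabbaaabbbbbaaabbbb')
  3 → (21, 'aabbbb')
  4 → (13, 'aabbbbbaaabbbb')
  5 → (9, 'abbaaabbbbbaaabbbb')
  6 → (5, 'abbbabbaaabbbbbaaabbbb')
  7 → (1, 'abbbabbbabbaaabbbbbaaabbbb')
  8 → (22, 'abbbb')
  9 → (14, 'abbbbbaaabbbb')
  10 → (26, 'b')
  11 → (19, 'baaabbbb')
  12 → (11, 'baaabbbbbaaabbbb')
  13 → (8, 'babbaaabbbbbaaabbbb')
  14 → (4, 'babbbabbaaabbbbbaaabbbb')
  15 → (25, 'bb')
  16 → (18, 'bbaaabbbb')
  17 → (10, 'bbaaabbbbbaaabbbb')
  18 → (7, 'bbabbaaabbbbbaaabbbb')
  19 → (3, 'bbabbbabbaaabbbbbaaabbbb')
  20 → (24, 'bbb')
  21 → (17, 'bbbaaabbbb')
  22 → (6, 'bbbabbaaabbbbbaaabbbb')
  23 → (2, 'bbbabbbabbaaabbbbbaaabbbb')
  24 → (23, 'bbbb')
  25 → (16, 'bbbbaaabbbb')
  26 → (15, 'bbbbbaaabbbb')

SA = [20, 12, 0, 21, 13, 9, 5, 1, 22, 14, 26, 19, 11, 8, 4, 25, 18, 10, 7, 3, 24, 17, 6, 2, 23, 16, 15]
rank  pair      lcp
   1  s[20:],s[12:]  7  'aaabbbb'
   2  s[12:],s[0:]  2  'aa'
   3  s[0:],s[21:]  5  'aabbb'
   4  s[21:],s[13:]  6  'aabbbb'
   5  s[13:],s[9:]  1  'a'
   6  s[9:],s[5:]  3  'abb'
   7  s[5:],s[1:]  7  'abbbabb'
   8  s[1:],s[22:]  4  'abbb'
   9  s[22:],s[14:]  5  'abbbb'
  10  s[14:],s[26:]  0  ''
  11  s[26:],s[19:]  1  'b'
  12  s[19:],s[11:]  8  'baaabbbb'
  13  s[11:],s[8:]  2  'ba'
  14  s[8:],s[4:]  4  'babb'
  15  s[4:],s[25:]  1  'b'
  16  s[25:],s[18:]  2  'bb'
  17  s[18:],s[10:]  9  'bbaaabbbb'
  18  s[10:],s[7:]  3  'bba'
  19  s[7:],s[3:]  5  'bbabb'
  20  s[3:],s[24:]  2  'bb'
  21  s[24:],s[17:]  3  'bbb'
  22  s[17:],s[6:]  4  'bbba'
  23  s[6:],s[2:]  6  'bbbabb'
  24  s[2:],s[23:]  3  'bbb'
  25  s[23:],s[16:]  4  'bbbb'
  26  s[16:],s[15:]  4  'bbbb'

n(n+1)/2 = 27·28/2 = 378
Σ LCP = 0 + 7 + 2 + 5 + 6 + 1 + 3 + 7 + 4 + 5 + 0 + 1 + 8 + 2 + 4 + 1 + 2 + 9 + 3 + 5 + 2 + 3 + 4 + 6 + 3 + 4 + 4 = 101
distinct = 378 − 101 = 277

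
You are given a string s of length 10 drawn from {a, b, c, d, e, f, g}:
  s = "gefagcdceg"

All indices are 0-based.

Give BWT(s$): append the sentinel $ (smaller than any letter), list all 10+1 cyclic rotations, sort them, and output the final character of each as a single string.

gfgdcgceea$

rank  rotation     last
    0  $gefagcdceg  g
    1  agcdceg$gef  f
    2  cdceg$gefag  g
    3  ceg$gefagcd  d
    4  dceg$gefagc  c
    5  efagcdceg$g  g
    6  eg$gefagcdc  c
    7  fagcdceg$ge  e
    8  g$gefagcdce  e
    9  gcdceg$gefa  a
   10  gefagcdceg$  $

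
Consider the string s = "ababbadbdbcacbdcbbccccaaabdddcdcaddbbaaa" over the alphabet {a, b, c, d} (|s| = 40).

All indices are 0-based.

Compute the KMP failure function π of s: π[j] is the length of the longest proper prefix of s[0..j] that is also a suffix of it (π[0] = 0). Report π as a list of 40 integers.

[0, 0, 1, 2, 0, 1, 0, 0, 0, 0, 0, 1, 0, 0, 0, 0, 0, 0, 0, 0, 0, 0, 1, 1, 1, 2, 0, 0, 0, 0, 0, 0, 1, 0, 0, 0, 0, 1, 1, 1]

π[0] = 0
j=1 s[j]='b': π[1]=0 (border '')
j=2 s[j]='a': π[2]=1 (border 'a')
j=3 s[j]='b': π[3]=2 (border 'ab')
j=4 s[j]='b': k: 2→0; π[4]=0 (border '')
j=5 s[j]='a': π[5]=1 (border 'a')
j=6 s[j]='d': k: 1→0; π[6]=0 (border '')
j=7 s[j]='b': π[7]=0 (border '')
j=8 s[j]='d': π[8]=0 (border '')
j=9 s[j]='b': π[9]=0 (border '')
j=10 s[j]='c': π[10]=0 (border '')
j=11 s[j]='a': π[11]=1 (border 'a')
j=12 s[j]='c': k: 1→0; π[12]=0 (border '')
j=13 s[j]='b': π[13]=0 (border '')
j=14 s[j]='d': π[14]=0 (border '')
j=15 s[j]='c': π[15]=0 (border '')
j=16 s[j]='b': π[16]=0 (border '')
j=17 s[j]='b': π[17]=0 (border '')
j=18 s[j]='c': π[18]=0 (border '')
j=19 s[j]='c': π[19]=0 (border '')
j=20 s[j]='c': π[20]=0 (border '')
j=21 s[j]='c': π[21]=0 (border '')
j=22 s[j]='a': π[22]=1 (border 'a')
j=23 s[j]='a': k: 1→0; π[23]=1 (border 'a')
j=24 s[j]='a': k: 1→0; π[24]=1 (border 'a')
j=25 s[j]='b': π[25]=2 (border 'ab')
j=26 s[j]='d': k: 2→0; π[26]=0 (border '')
j=27 s[j]='d': π[27]=0 (border '')
j=28 s[j]='d': π[28]=0 (border '')
j=29 s[j]='c': π[29]=0 (border '')
j=30 s[j]='d': π[30]=0 (border '')
j=31 s[j]='c': π[31]=0 (border '')
j=32 s[j]='a': π[32]=1 (border 'a')
j=33 s[j]='d': k: 1→0; π[33]=0 (border '')
j=34 s[j]='d': π[34]=0 (border '')
j=35 s[j]='b': π[35]=0 (border '')
j=36 s[j]='b': π[36]=0 (border '')
j=37 s[j]='a': π[37]=1 (border 'a')
j=38 s[j]='a': k: 1→0; π[38]=1 (border 'a')
j=39 s[j]='a': k: 1→0; π[39]=1 (border 'a')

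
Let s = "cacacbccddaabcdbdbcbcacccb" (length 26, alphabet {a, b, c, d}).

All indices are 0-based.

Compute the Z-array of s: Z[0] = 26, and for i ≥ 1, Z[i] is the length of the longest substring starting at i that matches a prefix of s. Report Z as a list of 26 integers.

Z[0]=26
i=1: i≥r, start 0; Z[1]=0
i=2: i≥r, start 0; Z[2]=3 extend→box=[2,5)
i=3: min(r-i=2, Z[1]=0)=0; Z[3]=0
i=4: min(r-i=1, Z[2]=3)=1; Z[4]=1
i=5: i≥r, start 0; Z[5]=0
i=6: i≥r, start 0; Z[6]=1 extend→box=[6,7)
i=7: i≥r, start 0; Z[7]=1 extend→box=[7,8)
i=8: i≥r, start 0; Z[8]=0
i=9: i≥r, start 0; Z[9]=0
i=10: i≥r, start 0; Z[10]=0
i=11: i≥r, start 0; Z[11]=0
i=12: i≥r, start 0; Z[12]=0
i=13: i≥r, start 0; Z[13]=1 extend→box=[13,14)
i=14: i≥r, start 0; Z[14]=0
i=15: i≥r, start 0; Z[15]=0
i=16: i≥r, start 0; Z[16]=0
i=17: i≥r, start 0; Z[17]=0
i=18: i≥r, start 0; Z[18]=1 extend→box=[18,19)
i=19: i≥r, start 0; Z[19]=0
i=20: i≥r, start 0; Z[20]=3 extend→box=[20,23)
i=21: min(r-i=2, Z[1]=0)=0; Z[21]=0
i=22: min(r-i=1, Z[2]=3)=1; Z[22]=1
i=23: i≥r, start 0; Z[23]=1 extend→box=[23,24)
i=24: i≥r, start 0; Z[24]=1 extend→box=[24,25)
i=25: i≥r, start 0; Z[25]=0

[26, 0, 3, 0, 1, 0, 1, 1, 0, 0, 0, 0, 0, 1, 0, 0, 0, 0, 1, 0, 3, 0, 1, 1, 1, 0]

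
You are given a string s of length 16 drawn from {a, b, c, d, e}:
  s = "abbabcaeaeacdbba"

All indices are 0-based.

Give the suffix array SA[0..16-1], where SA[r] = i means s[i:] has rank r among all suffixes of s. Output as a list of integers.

[15, 0, 3, 10, 8, 6, 14, 2, 13, 1, 4, 5, 11, 12, 9, 7]

sorted suffixes:
  #0 SA[0]=15  'a'
  #1 SA[1]=0  'abbabcaeaeacdbba'
  #2 SA[2]=3  'abcaeaeacdbba'
  #3 SA[3]=10  'acdbba'
  #4 SA[4]=8  'aeacdbba'
  #5 SA[5]=6  'aeaeacdbba'
  #6 SA[6]=14  'ba'
  #7 SA[7]=2  'babcaeaeacdbba'
  #8 SA[8]=13  'bba'
  #9 SA[9]=1  'bbabcaeaeacdbba'
  #10 SA[10]=4  'bcaeaeacdbba'
  #11 SA[11]=5  'caeaeacdbba'
  #12 SA[12]=11  'cdbba'
  #13 SA[13]=12  'dbba'
  #14 SA[14]=9  'eacdbba'
  #15 SA[15]=7  'eaeacdbba'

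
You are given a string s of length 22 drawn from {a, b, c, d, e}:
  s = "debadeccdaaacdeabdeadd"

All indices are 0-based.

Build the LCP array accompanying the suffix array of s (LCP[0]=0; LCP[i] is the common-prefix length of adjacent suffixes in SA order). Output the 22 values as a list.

[0, 2, 1, 1, 1, 2, 0, 1, 0, 1, 2, 0, 1, 1, 1, 3, 2, 2, 0, 2, 1, 1]

rank→(start, suffix):
  0 → (9, 'aaacdeabdeadd')
  1 → (10, 'aacdeabdeadd')
  2 → (15, 'abdeadd')
  3 → (11, 'acdeabdeadd')
  4 → (19, 'add')
  5 → (3, 'adeccdaaacdeabdeadd')
  6 → (2, 'badeccdaaacdeabdeadd')
  7 → (16, 'bdeadd')
  8 → (6, 'ccdaaacdeabdeadd')
  9 → (7, 'cdaaacdeabdeadd')
  10 → (12, 'cdeabdeadd')
  11 → (21, 'd')
  12 → (8, 'daaacdeabdeadd')
  13 → (20, 'dd')
  14 → (13, 'deabdeadd')
  15 → (17, 'deadd')
  16 → (0, 'debadeccdaaacdeabdeadd')
  17 → (4, 'deccdaaacdeabdeadd')
  18 → (14, 'eabdeadd')
  19 → (18, 'eadd')
  20 → (1, 'ebadeccdaaacdeabdeadd')
  21 → (5, 'eccdaaacdeabdeadd')

SA = [9, 10, 15, 11, 19, 3, 2, 16, 6, 7, 12, 21, 8, 20, 13, 17, 0, 4, 14, 18, 1, 5]
i: (SA[i-1],SA[i]) lcp shared
  1: (9,10) 2 'aa'
  2: (10,15) 1 'a'
  3: (15,11) 1 'a'
  4: (11,19) 1 'a'
  5: (19,3) 2 'ad'
  6: (3,2) 0 ''
  7: (2,16) 1 'b'
  8: (16,6) 0 ''
  9: (6,7) 1 'c'
  10: (7,12) 2 'cd'
  11: (12,21) 0 ''
  12: (21,8) 1 'd'
  13: (8,20) 1 'd'
  14: (20,13) 1 'd'
  15: (13,17) 3 'dea'
  16: (17,0) 2 'de'
  17: (0,4) 2 'de'
  18: (4,14) 0 ''
  19: (14,18) 2 'ea'
  20: (18,1) 1 'e'
  21: (1,5) 1 'e'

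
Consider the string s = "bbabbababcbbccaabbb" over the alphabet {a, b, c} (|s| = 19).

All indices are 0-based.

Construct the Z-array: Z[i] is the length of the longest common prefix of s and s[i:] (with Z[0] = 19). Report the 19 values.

[19, 1, 0, 4, 1, 0, 1, 0, 1, 0, 2, 1, 0, 0, 0, 0, 2, 2, 1]

Z[0]=19
i=1: fresh scan; Z[1]=1 extend→box=[1,2)
i=2: fresh scan; Z[2]=0
i=3: fresh scan; Z[3]=4 extend→box=[3,7)
i=4: min(r-i=3, Z[1]=1)=1; Z[4]=1
i=5: min(r-i=2, Z[2]=0)=0; Z[5]=0
i=6: min(r-i=1, Z[3]=4)=1; Z[6]=1
i=7: fresh scan; Z[7]=0
i=8: fresh scan; Z[8]=1 extend→box=[8,9)
i=9: fresh scan; Z[9]=0
i=10: fresh scan; Z[10]=2 extend→box=[10,12)
i=11: min(r-i=1, Z[1]=1)=1; Z[11]=1
i=12: fresh scan; Z[12]=0
i=13: fresh scan; Z[13]=0
i=14: fresh scan; Z[14]=0
i=15: fresh scan; Z[15]=0
i=16: fresh scan; Z[16]=2 extend→box=[16,18)
i=17: min(r-i=1, Z[1]=1)=1; Z[17]=2 extend→box=[17,19)
i=18: min(r-i=1, Z[1]=1)=1; Z[18]=1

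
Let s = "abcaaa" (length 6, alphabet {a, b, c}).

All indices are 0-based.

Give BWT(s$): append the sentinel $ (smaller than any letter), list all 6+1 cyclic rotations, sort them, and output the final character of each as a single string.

rank  rotation last
    0  $abcaaa  a
    1  a$abcaa  a
    2  aa$abca  a
    3  aaa$abc  c
    4  abcaaa$  $
    5  bcaaa$a  a
    6  caaa$ab  b

aaac$ab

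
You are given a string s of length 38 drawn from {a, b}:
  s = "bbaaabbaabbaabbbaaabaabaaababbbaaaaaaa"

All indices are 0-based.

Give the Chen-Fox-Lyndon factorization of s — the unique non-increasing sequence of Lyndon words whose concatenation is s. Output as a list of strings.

emit factor 1: 'b' (i=0, period=1)
emit factor 2: 'b' (i=1, period=1)
emit factor 3: 'aaabbaabbaabbb' (i=2, period=14)
emit factor 4: 'aaabaabaaababbb' (i=16, period=15)
emit factor 5: 'a' (i=31, period=1)
emit factor 6: 'a' (i=32, period=1)
emit factor 7: 'a' (i=33, period=1)
emit factor 8: 'a' (i=34, period=1)
emit factor 9: 'a' (i=35, period=1)
emit factor 10: 'a' (i=36, period=1)
emit factor 11: 'a' (i=37, period=1)

["b", "b", "aaabbaabbaabbb", "aaabaabaaababbb", "a", "a", "a", "a", "a", "a", "a"]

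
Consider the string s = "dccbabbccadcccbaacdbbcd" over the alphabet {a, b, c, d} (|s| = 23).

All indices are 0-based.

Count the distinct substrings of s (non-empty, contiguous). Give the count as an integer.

rank→(start, suffix):
  0 → (15, 'aacdbbcd')
  1 → (4, 'abbccadcccbaacdbbcd')
  2 → (16, 'acdbbcd')
  3 → (9, 'adcccbaacdbbcd')
  4 → (14, 'baacdbbcd')
  5 → (3, 'babbccadcccbaacdbbcd')
  6 → (5, 'bbccadcccbaacdbbcd')
  7 → (19, 'bbcd')
  8 → (6, 'bccadcccbaacdbbcd')
  9 → (20, 'bcd')
  10 → (8, 'cadcccbaacdbbcd')
  11 → (13, 'cbaacdbbcd')
  12 → (2, 'cbabbccadcccbaacdbbcd')
  13 → (7, 'ccadcccbaacdbbcd')
  14 → (12, 'ccbaacdbbcd')
  15 → (1, 'ccbabbccadcccbaacdbbcd')
  16 → (11, 'cccbaacdbbcd')
  17 → (21, 'cd')
  18 → (17, 'cdbbcd')
  19 → (22, 'd')
  20 → (18, 'dbbcd')
  21 → (0, 'dccbabbccadcccbaacdbbcd')
  22 → (10, 'dcccbaacdbbcd')

SA = [15, 4, 16, 9, 14, 3, 5, 19, 6, 20, 8, 13, 2, 7, 12, 1, 11, 21, 17, 22, 18, 0, 10]
rank  pair      lcp
   1  s[15:],s[4:]  1  'a'
   2  s[4:],s[16:]  1  'a'
   3  s[16:],s[9:]  1  'a'
   4  s[9:],s[14:]  0  ''
   5  s[14:],s[3:]  2  'ba'
   6  s[3:],s[5:]  1  'b'
   7  s[5:],s[19:]  3  'bbc'
   8  s[19:],s[6:]  1  'b'
   9  s[6:],s[20:]  2  'bc'
  10  s[20:],s[8:]  0  ''
  11  s[8:],s[13:]  1  'c'
  12  s[13:],s[2:]  3  'cba'
  13  s[2:],s[7:]  1  'c'
  14  s[7:],s[12:]  2  'cc'
  15  s[12:],s[1:]  4  'ccba'
  16  s[1:],s[11:]  2  'cc'
  17  s[11:],s[21:]  1  'c'
  18  s[21:],s[17:]  2  'cd'
  19  s[17:],s[22:]  0  ''
  20  s[22:],s[18:]  1  'd'
  21  s[18:],s[0:]  1  'd'
  22  s[0:],s[10:]  3  'dcc'

n(n+1)/2 = 23·24/2 = 276
Σ LCP = 0 + 1 + 1 + 1 + 0 + 2 + 1 + 3 + 1 + 2 + 0 + 1 + 3 + 1 + 2 + 4 + 2 + 1 + 2 + 0 + 1 + 1 + 3 = 33
distinct = 276 − 33 = 243

243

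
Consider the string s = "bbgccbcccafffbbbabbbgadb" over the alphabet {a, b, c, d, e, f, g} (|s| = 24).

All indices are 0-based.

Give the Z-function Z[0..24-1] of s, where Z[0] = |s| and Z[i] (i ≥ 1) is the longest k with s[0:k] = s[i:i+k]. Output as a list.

Z[0]=24
i=1: i≥r, start 0; Z[1]=1 grow→box=[1,2)
i=2: i≥r, start 0; Z[2]=0
i=3: i≥r, start 0; Z[3]=0
i=4: i≥r, start 0; Z[4]=0
i=5: i≥r, start 0; Z[5]=1 grow→box=[5,6)
i=6: i≥r, start 0; Z[6]=0
i=7: i≥r, start 0; Z[7]=0
i=8: i≥r, start 0; Z[8]=0
i=9: i≥r, start 0; Z[9]=0
i=10: i≥r, start 0; Z[10]=0
i=11: i≥r, start 0; Z[11]=0
i=12: i≥r, start 0; Z[12]=0
i=13: i≥r, start 0; Z[13]=2 grow→box=[13,15)
i=14: min(r-i=1, Z[1]=1)=1; Z[14]=2 grow→box=[14,16)
i=15: min(r-i=1, Z[1]=1)=1; Z[15]=1
i=16: i≥r, start 0; Z[16]=0
i=17: i≥r, start 0; Z[17]=2 grow→box=[17,19)
i=18: min(r-i=1, Z[1]=1)=1; Z[18]=3 grow→box=[18,21)
i=19: min(r-i=2, Z[1]=1)=1; Z[19]=1
i=20: min(r-i=1, Z[2]=0)=0; Z[20]=0
i=21: i≥r, start 0; Z[21]=0
i=22: i≥r, start 0; Z[22]=0
i=23: i≥r, start 0; Z[23]=1 grow→box=[23,24)

[24, 1, 0, 0, 0, 1, 0, 0, 0, 0, 0, 0, 0, 2, 2, 1, 0, 2, 3, 1, 0, 0, 0, 1]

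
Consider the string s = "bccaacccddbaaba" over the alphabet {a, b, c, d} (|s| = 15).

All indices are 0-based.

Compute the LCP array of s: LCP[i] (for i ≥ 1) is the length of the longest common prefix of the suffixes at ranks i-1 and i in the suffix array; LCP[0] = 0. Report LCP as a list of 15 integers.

sorted suffixes:
  #0 SA[0]=14  'a'
  #1 SA[1]=11  'aaba'
  #2 SA[2]=3  'aacccddbaaba'
  #3 SA[3]=12  'aba'
  #4 SA[4]=4  'acccddbaaba'
  #5 SA[5]=13  'ba'
  #6 SA[6]=10  'baaba'
  #7 SA[7]=0  'bccaacccddbaaba'
  #8 SA[8]=2  'caacccddbaaba'
  #9 SA[9]=1  'ccaacccddbaaba'
  #10 SA[10]=5  'cccddbaaba'
  #11 SA[11]=6  'ccddbaaba'
  #12 SA[12]=7  'cddbaaba'
  #13 SA[13]=9  'dbaaba'
  #14 SA[14]=8  'ddbaaba'

SA = [14, 11, 3, 12, 4, 13, 10, 0, 2, 1, 5, 6, 7, 9, 8]
rank  pair      lcp
   1  s[14:],s[11:]  1  'a'
   2  s[11:],s[3:]  2  'aa'
   3  s[3:],s[12:]  1  'a'
   4  s[12:],s[4:]  1  'a'
   5  s[4:],s[13:]  0  ''
   6  s[13:],s[10:]  2  'ba'
   7  s[10:],s[0:]  1  'b'
   8  s[0:],s[2:]  0  ''
   9  s[2:],s[1:]  1  'c'
  10  s[1:],s[5:]  2  'cc'
  11  s[5:],s[6:]  2  'cc'
  12  s[6:],s[7:]  1  'c'
  13  s[7:],s[9:]  0  ''
  14  s[9:],s[8:]  1  'd'

[0, 1, 2, 1, 1, 0, 2, 1, 0, 1, 2, 2, 1, 0, 1]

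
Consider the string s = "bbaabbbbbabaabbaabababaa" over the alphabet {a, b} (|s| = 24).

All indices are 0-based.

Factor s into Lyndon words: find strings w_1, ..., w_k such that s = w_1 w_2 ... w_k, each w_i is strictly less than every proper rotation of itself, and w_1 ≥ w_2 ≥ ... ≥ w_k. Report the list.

emit factor 1: 'b' (i=0, period=1)
emit factor 2: 'b' (i=1, period=1)
emit factor 3: 'aabbbbbab' (i=2, period=9)
emit factor 4: 'aabb' (i=11, period=4)
emit factor 5: 'aababab' (i=15, period=7)
emit factor 6: 'a' (i=22, period=1)
emit factor 7: 'a' (i=23, period=1)

["b", "b", "aabbbbbab", "aabb", "aababab", "a", "a"]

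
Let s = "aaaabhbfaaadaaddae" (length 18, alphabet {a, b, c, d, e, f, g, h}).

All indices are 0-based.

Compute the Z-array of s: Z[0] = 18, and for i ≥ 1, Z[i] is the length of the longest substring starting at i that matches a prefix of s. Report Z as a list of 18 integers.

Z[0]=18
i=1: outside box; Z[1]=3 grow→box=[1,4)
i=2: min(r-i=2, Z[1]=3)=2; Z[2]=2
i=3: min(r-i=1, Z[2]=2)=1; Z[3]=1
i=4: outside box; Z[4]=0
i=5: outside box; Z[5]=0
i=6: outside box; Z[6]=0
i=7: outside box; Z[7]=0
i=8: outside box; Z[8]=3 grow→box=[8,11)
i=9: min(r-i=2, Z[1]=3)=2; Z[9]=2
i=10: min(r-i=1, Z[2]=2)=1; Z[10]=1
i=11: outside box; Z[11]=0
i=12: outside box; Z[12]=2 grow→box=[12,14)
i=13: min(r-i=1, Z[1]=3)=1; Z[13]=1
i=14: outside box; Z[14]=0
i=15: outside box; Z[15]=0
i=16: outside box; Z[16]=1 grow→box=[16,17)
i=17: outside box; Z[17]=0

[18, 3, 2, 1, 0, 0, 0, 0, 3, 2, 1, 0, 2, 1, 0, 0, 1, 0]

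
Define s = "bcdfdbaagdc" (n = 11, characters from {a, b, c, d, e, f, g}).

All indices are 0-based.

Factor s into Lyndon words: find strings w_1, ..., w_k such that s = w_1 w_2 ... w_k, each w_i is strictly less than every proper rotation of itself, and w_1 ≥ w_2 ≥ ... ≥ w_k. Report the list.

["bcdfd", "b", "aagdc"]

emit factor 1: 'bcdfd' (i=0, period=5)
emit factor 2: 'b' (i=5, period=1)
emit factor 3: 'aagdc' (i=6, period=5)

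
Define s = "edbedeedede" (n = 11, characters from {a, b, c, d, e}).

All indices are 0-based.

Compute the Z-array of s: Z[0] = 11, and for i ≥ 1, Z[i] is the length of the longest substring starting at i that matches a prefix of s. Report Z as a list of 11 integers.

[11, 0, 0, 2, 0, 1, 2, 0, 2, 0, 1]

Z[0]=11
i=1: outside box; Z[1]=0
i=2: outside box; Z[2]=0
i=3: outside box; Z[3]=2 scan→box=[3,5)
i=4: min(r-i=1, Z[1]=0)=0; Z[4]=0
i=5: outside box; Z[5]=1 scan→box=[5,6)
i=6: outside box; Z[6]=2 scan→box=[6,8)
i=7: min(r-i=1, Z[1]=0)=0; Z[7]=0
i=8: outside box; Z[8]=2 scan→box=[8,10)
i=9: min(r-i=1, Z[1]=0)=0; Z[9]=0
i=10: outside box; Z[10]=1 scan→box=[10,11)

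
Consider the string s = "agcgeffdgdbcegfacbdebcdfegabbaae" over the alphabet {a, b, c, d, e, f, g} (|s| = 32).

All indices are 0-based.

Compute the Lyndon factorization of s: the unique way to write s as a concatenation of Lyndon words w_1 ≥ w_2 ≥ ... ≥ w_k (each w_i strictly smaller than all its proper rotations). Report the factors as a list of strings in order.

["agcgeffdgdbcegf", "acbdebcdfeg", "abb", "aae"]

emit factor 1: 'agcgeffdgdbcegf' (i=0, period=15)
emit factor 2: 'acbdebcdfeg' (i=15, period=11)
emit factor 3: 'abb' (i=26, period=3)
emit factor 4: 'aae' (i=29, period=3)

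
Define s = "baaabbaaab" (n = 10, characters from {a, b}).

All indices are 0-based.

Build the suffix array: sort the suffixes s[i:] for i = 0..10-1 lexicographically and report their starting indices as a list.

[6, 1, 7, 2, 8, 3, 9, 5, 0, 4]

sorted suffixes:
  #0 SA[0]=6  'aaab'
  #1 SA[1]=1  'aaabbaaab'
  #2 SA[2]=7  'aab'
  #3 SA[3]=2  'aabbaaab'
  #4 SA[4]=8  'ab'
  #5 SA[5]=3  'abbaaab'
  #6 SA[6]=9  'b'
  #7 SA[7]=5  'baaab'
  #8 SA[8]=0  'baaabbaaab'
  #9 SA[9]=4  'bbaaab'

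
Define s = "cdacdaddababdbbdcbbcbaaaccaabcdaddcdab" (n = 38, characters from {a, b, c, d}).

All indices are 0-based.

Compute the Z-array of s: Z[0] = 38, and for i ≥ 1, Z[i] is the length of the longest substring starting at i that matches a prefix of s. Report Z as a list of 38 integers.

Z[0]=38
i=1: i≥r, start 0; Z[1]=0
i=2: i≥r, start 0; Z[2]=0
i=3: i≥r, start 0; Z[3]=3 extend→box=[3,6)
i=4: min(r-i=2, Z[1]=0)=0; Z[4]=0
i=5: min(r-i=1, Z[2]=0)=0; Z[5]=0
i=6: i≥r, start 0; Z[6]=0
i=7: i≥r, start 0; Z[7]=0
i=8: i≥r, start 0; Z[8]=0
i=9: i≥r, start 0; Z[9]=0
i=10: i≥r, start 0; Z[10]=0
i=11: i≥r, start 0; Z[11]=0
i=12: i≥r, start 0; Z[12]=0
i=13: i≥r, start 0; Z[13]=0
i=14: i≥r, start 0; Z[14]=0
i=15: i≥r, start 0; Z[15]=0
i=16: i≥r, start 0; Z[16]=1 extend→box=[16,17)
i=17: i≥r, start 0; Z[17]=0
i=18: i≥r, start 0; Z[18]=0
i=19: i≥r, start 0; Z[19]=1 extend→box=[19,20)
i=20: i≥r, start 0; Z[20]=0
i=21: i≥r, start 0; Z[21]=0
i=22: i≥r, start 0; Z[22]=0
i=23: i≥r, start 0; Z[23]=0
i=24: i≥r, start 0; Z[24]=1 extend→box=[24,25)
i=25: i≥r, start 0; Z[25]=1 extend→box=[25,26)
i=26: i≥r, start 0; Z[26]=0
i=27: i≥r, start 0; Z[27]=0
i=28: i≥r, start 0; Z[28]=0
i=29: i≥r, start 0; Z[29]=3 extend→box=[29,32)
i=30: min(r-i=2, Z[1]=0)=0; Z[30]=0
i=31: min(r-i=1, Z[2]=0)=0; Z[31]=0
i=32: i≥r, start 0; Z[32]=0
i=33: i≥r, start 0; Z[33]=0
i=34: i≥r, start 0; Z[34]=3 extend→box=[34,37)
i=35: min(r-i=2, Z[1]=0)=0; Z[35]=0
i=36: min(r-i=1, Z[2]=0)=0; Z[36]=0
i=37: i≥r, start 0; Z[37]=0

[38, 0, 0, 3, 0, 0, 0, 0, 0, 0, 0, 0, 0, 0, 0, 0, 1, 0, 0, 1, 0, 0, 0, 0, 1, 1, 0, 0, 0, 3, 0, 0, 0, 0, 3, 0, 0, 0]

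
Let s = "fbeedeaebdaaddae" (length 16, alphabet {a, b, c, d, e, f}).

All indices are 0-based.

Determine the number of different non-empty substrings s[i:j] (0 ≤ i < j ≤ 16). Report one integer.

123

rank | idx | suffix
   0 |  10 | aaddae
   1 |  11 | addae
   2 |  14 | ae
   3 |   6 | aebdaaddae
   4 |   8 | bdaaddae
   5 |   1 | beedeaebdaaddae
   6 |   9 | daaddae
   7 |  13 | dae
   8 |  12 | ddae
   9 |   4 | deaebdaaddae
  10 |  15 | e
  11 |   5 | eaebdaaddae
  12 |   7 | ebdaaddae
  13 |   3 | edeaebdaaddae
  14 |   2 | eedeaebdaaddae
  15 |   0 | fbeedeaebdaaddae

SA = [10, 11, 14, 6, 8, 1, 9, 13, 12, 4, 15, 5, 7, 3, 2, 0]
[i] adj suffixes → lcp
  [1] 10/11 → 1 ('a')
  [2] 11/14 → 1 ('a')
  [3] 14/6 → 2 ('ae')
  [4] 6/8 → 0 ('')
  [5] 8/1 → 1 ('b')
  [6] 1/9 → 0 ('')
  [7] 9/13 → 2 ('da')
  [8] 13/12 → 1 ('d')
  [9] 12/4 → 1 ('d')
  [10] 4/15 → 0 ('')
  [11] 15/5 → 1 ('e')
  [12] 5/7 → 1 ('e')
  [13] 7/3 → 1 ('e')
  [14] 3/2 → 1 ('e')
  [15] 2/0 → 0 ('')

n(n+1)/2 = 16·17/2 = 136
Σ LCP = 0 + 1 + 1 + 2 + 0 + 1 + 0 + 2 + 1 + 1 + 0 + 1 + 1 + 1 + 1 + 0 = 13
distinct = 136 − 13 = 123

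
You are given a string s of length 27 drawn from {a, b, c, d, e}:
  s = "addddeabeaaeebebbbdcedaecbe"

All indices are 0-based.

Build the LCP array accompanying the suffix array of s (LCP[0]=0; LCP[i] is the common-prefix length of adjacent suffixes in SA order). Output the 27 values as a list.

[0, 1, 1, 1, 2, 0, 2, 1, 1, 2, 2, 0, 1, 0, 1, 1, 3, 2, 1, 0, 1, 2, 1, 2, 1, 1, 1]

rank→(start, suffix):
  0 → (9, 'aaeebebbbdcedaecbe')
  1 → (6, 'abeaaeebebbbdcedaecbe')
  2 → (0, 'addddeabeaaeebebbbdcedaecbe')
  3 → (22, 'aecbe')
  4 → (10, 'aeebebbbdcedaecbe')
  5 → (15, 'bbbdcedaecbe')
  6 → (16, 'bbdcedaecbe')
  7 → (17, 'bdcedaecbe')
  8 → (25, 'be')
  9 → (7, 'beaaeebebbbdcedaecbe')
  10 → (13, 'bebbbdcedaecbe')
  11 → (24, 'cbe')
  12 → (19, 'cedaecbe')
  13 → (21, 'daecbe')
  14 → (18, 'dcedaecbe')
  15 → (1, 'ddddeabeaaeebebbbdcedaecbe')
  16 → (2, 'dddeabeaaeebebbbdcedaecbe')
  17 → (3, 'ddeabeaaeebebbbdcedaecbe')
  18 → (4, 'deabeaaeebebbbdcedaecbe')
  19 → (26, 'e')
  20 → (8, 'eaaeebebbbdcedaecbe')
  21 → (5, 'eabeaaeebebbbdcedaecbe')
  22 → (14, 'ebbbdcedaecbe')
  23 → (12, 'ebebbbdcedaecbe')
  24 → (23, 'ecbe')
  25 → (20, 'edaecbe')
  26 → (11, 'eebebbbdcedaecbe')

SA = [9, 6, 0, 22, 10, 15, 16, 17, 25, 7, 13, 24, 19, 21, 18, 1, 2, 3, 4, 26, 8, 5, 14, 12, 23, 20, 11]
[i] adj suffixes → lcp
  [1] 9/6 → 1 ('a')
  [2] 6/0 → 1 ('a')
  [3] 0/22 → 1 ('a')
  [4] 22/10 → 2 ('ae')
  [5] 10/15 → 0 ('')
  [6] 15/16 → 2 ('bb')
  [7] 16/17 → 1 ('b')
  [8] 17/25 → 1 ('b')
  [9] 25/7 → 2 ('be')
  [10] 7/13 → 2 ('be')
  [11] 13/24 → 0 ('')
  [12] 24/19 → 1 ('c')
  [13] 19/21 → 0 ('')
  [14] 21/18 → 1 ('d')
  [15] 18/1 → 1 ('d')
  [16] 1/2 → 3 ('ddd')
  [17] 2/3 → 2 ('dd')
  [18] 3/4 → 1 ('d')
  [19] 4/26 → 0 ('')
  [20] 26/8 → 1 ('e')
  [21] 8/5 → 2 ('ea')
  [22] 5/14 → 1 ('e')
  [23] 14/12 → 2 ('eb')
  [24] 12/23 → 1 ('e')
  [25] 23/20 → 1 ('e')
  [26] 20/11 → 1 ('e')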